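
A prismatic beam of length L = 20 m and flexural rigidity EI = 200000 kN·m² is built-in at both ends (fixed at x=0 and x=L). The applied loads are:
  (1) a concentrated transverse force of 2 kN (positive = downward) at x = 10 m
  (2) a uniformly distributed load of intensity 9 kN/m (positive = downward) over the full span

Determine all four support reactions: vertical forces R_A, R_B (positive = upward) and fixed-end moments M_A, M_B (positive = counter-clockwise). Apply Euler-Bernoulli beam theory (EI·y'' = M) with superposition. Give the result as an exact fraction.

Load 1 — point force P=2 kN at a=10 m (b=L-a=10):
  R_A = Pb²(3a+b)/L³ = 2·10²·(3·10+10)/20³ = 1 kN
  M_A = Pab²/L² = 2·10·10²/20² = 5 kN·m
  R_B = Pa²(a+3b)/L³ = 2·10²·(10+3·10)/20³ = 1 kN
  M_B = -Pa²b/L² = -2·10²·10/20² = -5 kN·m
Load 2 — uniform load w=9 kN/m over full span:
  R_A = wL/2 = 9·20/2 = 90 kN
  M_A = wL²/12 = 9·20²/12 = 300 kN·m
  R_B = wL/2 = 9·20/2 = 90 kN
  M_B = -wL²/12 = -9·20²/12 = -300 kN·m
Superposition: R_A = 91 kN, M_A = 305 kN·m, R_B = 91 kN, M_B = -305 kN·m

R_A = 91 kN, M_A = 305 kN·m, R_B = 91 kN, M_B = -305 kN·m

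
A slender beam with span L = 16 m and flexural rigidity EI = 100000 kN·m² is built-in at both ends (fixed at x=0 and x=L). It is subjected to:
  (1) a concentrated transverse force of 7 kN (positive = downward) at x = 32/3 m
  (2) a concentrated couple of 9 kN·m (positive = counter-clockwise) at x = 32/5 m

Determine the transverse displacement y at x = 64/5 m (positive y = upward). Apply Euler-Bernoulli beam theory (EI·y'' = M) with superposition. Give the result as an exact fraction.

Load 1 — point force P=7 kN at a=32/3 m (b=L-a=16/3):
  y_1 = -Pa²(L-x)²(3bL-(3b+a)(L-x))/(6L³EI)  [x>a] = -7·(32/3)²·(16-(64/5))²·(3·(16/3)·16-(3·(16/3)+(32/3))·(16-(64/5)))/(6·16³·100000) = -3584/6328125 m
Load 2 — applied couple M₀=9 kN·m at a=32/5 m (b=L-a=48/5):
  y_2 = (R_Ax³/6 - M_Ax²/2 - M₀(x-a)²/2)/EI  [x>a] with R_A=81/100, M_A=27/25 = ((81/100)·(64/5)³/6 - (27/25)·(64/5)²/2 - 9·((64/5)-(32/5))²/2)/100000 = 1008/9765625 m
Superposition: y = Σ y_i = -366352/791015625 m ≈ -0.000463 m

y(64/5) = -366352/791015625 m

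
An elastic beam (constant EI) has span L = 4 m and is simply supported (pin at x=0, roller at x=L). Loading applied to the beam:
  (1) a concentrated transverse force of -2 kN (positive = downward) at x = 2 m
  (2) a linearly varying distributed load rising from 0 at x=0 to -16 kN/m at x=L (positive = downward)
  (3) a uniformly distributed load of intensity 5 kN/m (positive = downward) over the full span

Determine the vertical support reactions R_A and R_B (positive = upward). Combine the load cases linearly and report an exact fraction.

Load 1 — point force P=-2 kN at a=2 m (b=L-a=2):
  R_A = Pb/L = (-2)·2/4 = -1 kN
  R_B = Pa/L = (-2)·2/4 = -1 kN
Load 2 — triangular load w₀=-16 kN/m (0→w₀ over full span):
  R_A = w₀L/6 = (-16)·4/6 = -32/3 kN
  R_B = w₀L/3 = (-16)·4/3 = -64/3 kN
Load 3 — uniform load w=5 kN/m over full span:
  R_A = wL/2 = 5·4/2 = 10 kN
  R_B = wL/2 = 5·4/2 = 10 kN
Superposition: R_A = -5/3 kN, R_B = -37/3 kN

R_A = -5/3 kN, R_B = -37/3 kN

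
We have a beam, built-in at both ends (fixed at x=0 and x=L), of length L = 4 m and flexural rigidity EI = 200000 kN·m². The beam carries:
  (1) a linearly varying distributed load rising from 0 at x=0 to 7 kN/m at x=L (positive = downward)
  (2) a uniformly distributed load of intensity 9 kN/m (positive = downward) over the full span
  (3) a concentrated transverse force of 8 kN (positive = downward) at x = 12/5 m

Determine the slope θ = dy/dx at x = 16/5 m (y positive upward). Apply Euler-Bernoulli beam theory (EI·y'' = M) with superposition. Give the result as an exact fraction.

θ(16/5) = 1252/29296875 rad

Load 1 — triangular load w₀=7 kN/m (0→w₀ over full span):
  θ_1 = -w₀(2x(L-x)(L-2x)(x+2L)+x²(L-x)²)/(120LEI) = -7·(2·(16/5)·(4-(16/5))·(4-2·(16/5))·((16/5)+2·4)+(16/5)²·(4-(16/5))²)/(120·4·200000) = 56/5859375 rad
Load 2 — uniform load w=9 kN/m over full span:
  θ_2 = -wx(L-x)(L-2x)/(12EI) = -9·(16/5)·(4-(16/5))·(4-2·(16/5))/(12·200000) = 9/390625 rad
Load 3 — point force P=8 kN at a=12/5 m (b=L-a=8/5):
  θ_3 = Pa²(L-x)(2bL-(3b+a)(L-x))/(2L³EI)  [x>a] = 8·(12/5)²·(4-(16/5))·(2·(8/5)·4-(3·(8/5)+(12/5))·(4-(16/5)))/(2·4³·200000) = 99/9765625 rad
Superposition: θ = Σ θ_i = 1252/29296875 rad ≈ 0.000043 rad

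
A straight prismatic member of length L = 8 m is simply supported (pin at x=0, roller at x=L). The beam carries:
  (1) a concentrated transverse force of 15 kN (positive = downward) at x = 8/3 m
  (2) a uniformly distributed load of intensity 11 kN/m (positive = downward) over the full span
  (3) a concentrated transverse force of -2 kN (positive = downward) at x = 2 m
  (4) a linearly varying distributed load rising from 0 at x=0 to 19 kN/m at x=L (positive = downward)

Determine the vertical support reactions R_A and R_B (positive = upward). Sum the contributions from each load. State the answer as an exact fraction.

R_A = 467/6 kN, R_B = 595/6 kN

Load 1 — point force P=15 kN at a=8/3 m (b=L-a=16/3):
  R_A = Pb/L = 15·(16/3)/8 = 10 kN
  R_B = Pa/L = 15·(8/3)/8 = 5 kN
Load 2 — uniform load w=11 kN/m over full span:
  R_A = wL/2 = 11·8/2 = 44 kN
  R_B = wL/2 = 11·8/2 = 44 kN
Load 3 — point force P=-2 kN at a=2 m (b=L-a=6):
  R_A = Pb/L = (-2)·6/8 = -3/2 kN
  R_B = Pa/L = (-2)·2/8 = -1/2 kN
Load 4 — triangular load w₀=19 kN/m (0→w₀ over full span):
  R_A = w₀L/6 = 19·8/6 = 76/3 kN
  R_B = w₀L/3 = 19·8/3 = 152/3 kN
Superposition: R_A = 467/6 kN, R_B = 595/6 kN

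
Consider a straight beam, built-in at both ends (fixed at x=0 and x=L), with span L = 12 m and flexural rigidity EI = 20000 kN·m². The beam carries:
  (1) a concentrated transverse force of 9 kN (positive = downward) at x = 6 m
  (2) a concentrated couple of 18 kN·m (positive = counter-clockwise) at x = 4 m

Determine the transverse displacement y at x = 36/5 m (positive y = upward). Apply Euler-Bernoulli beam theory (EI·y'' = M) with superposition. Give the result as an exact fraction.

Load 1 — point force P=9 kN at a=6 m (b=L-a=6):
  y_1 = -Pa²(L-x)²(3bL-(3b+a)(L-x))/(6L³EI)  [x>a] = -9·6²·(12-(36/5))²·(3·6·12-(3·6+6)·(12-(36/5)))/(6·12³·20000) = -567/156250 m
Load 2 — applied couple M₀=18 kN·m at a=4 m (b=L-a=8):
  y_2 = (R_Ax³/6 - M_Ax²/2 - M₀(x-a)²/2)/EI  [x>a] with R_A=2, M_A=0 = (2·(36/5)³/6 - 0·(36/5)²/2 - 18·((36/5)-4)²/2)/20000 = 126/78125 m
Superposition: y = Σ y_i = -63/31250 m ≈ -0.002016 m

y(36/5) = -63/31250 m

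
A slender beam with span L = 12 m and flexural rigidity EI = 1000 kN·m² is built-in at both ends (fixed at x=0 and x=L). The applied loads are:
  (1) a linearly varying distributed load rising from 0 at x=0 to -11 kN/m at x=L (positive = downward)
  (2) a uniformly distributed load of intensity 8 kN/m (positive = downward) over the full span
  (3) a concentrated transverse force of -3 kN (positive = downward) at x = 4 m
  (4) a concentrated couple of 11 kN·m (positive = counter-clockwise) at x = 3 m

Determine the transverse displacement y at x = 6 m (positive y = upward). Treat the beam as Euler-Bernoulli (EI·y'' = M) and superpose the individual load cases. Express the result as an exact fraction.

Load 1 — triangular load w₀=-11 kN/m (0→w₀ over full span):
  y_1 = -w₀x²(L-x)²(x+2L)/(120LEI) = -(-11)·6²·(12-6)²·(6+2·12)/(120·12·1000) = 297/1000 m
Load 2 — uniform load w=8 kN/m over full span:
  y_2 = -wx²(L-x)²/(24EI) = -8·6²·(12-6)²/(24·1000) = -54/125 m
Load 3 — point force P=-3 kN at a=4 m (b=L-a=8):
  y_3 = -Pa²(L-x)²(3bL-(3b+a)(L-x))/(6L³EI)  [x>a] = -(-3)·4²·(12-6)²·(3·8·12-(3·8+4)·(12-6))/(6·12³·1000) = 1/50 m
Load 4 — applied couple M₀=11 kN·m at a=3 m (b=L-a=9):
  y_4 = (R_Ax³/6 - M_Ax²/2 - M₀(x-a)²/2)/EI  [x>a] with R_A=33/32, M_A=-33/16 = ((33/32)·6³/6 - (-33/16)·6²/2 - 11·(6-3)²/2)/1000 = 99/4000 m
Superposition: y = Σ y_i = -361/4000 m ≈ -0.090250 m

y(6) = -361/4000 m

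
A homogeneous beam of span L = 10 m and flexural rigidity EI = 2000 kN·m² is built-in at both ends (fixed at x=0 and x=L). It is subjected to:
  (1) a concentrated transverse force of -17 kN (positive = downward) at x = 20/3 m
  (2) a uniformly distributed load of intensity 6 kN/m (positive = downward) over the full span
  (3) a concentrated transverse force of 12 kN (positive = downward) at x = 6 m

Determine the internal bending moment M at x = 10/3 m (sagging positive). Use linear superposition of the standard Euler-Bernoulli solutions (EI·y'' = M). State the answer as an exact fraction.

M(10/3) = 34684/2025 kN·m

Load 1 — point force P=-17 kN at a=20/3 m (b=L-a=10/3):
  M_1 = Pb²(3a+b)x/L³ - Pab²/L²  [x≤a] = (-17)·(10/3)²·(3·(20/3)+(10/3))·(10/3)/10³ - (-17)·(20/3)·(10/3)²/10² = -170/81 kN·m
Load 2 — uniform load w=6 kN/m over full span:
  M_2 = wLx/2 - wL²/12 - wx²/2 = 6·10·(10/3)/2 - 6·10²/12 - 6·(10/3)²/2 = 50/3 kN·m
Load 3 — point force P=12 kN at a=6 m (b=L-a=4):
  M_3 = Pb²(3a+b)x/L³ - Pab²/L²  [x≤a] = 12·4²·(3·6+4)·(10/3)/10³ - 12·6·4²/10² = 64/25 kN·m
Superposition: M = Σ M_i = 34684/2025 kN·m ≈ 17.127901 kN·m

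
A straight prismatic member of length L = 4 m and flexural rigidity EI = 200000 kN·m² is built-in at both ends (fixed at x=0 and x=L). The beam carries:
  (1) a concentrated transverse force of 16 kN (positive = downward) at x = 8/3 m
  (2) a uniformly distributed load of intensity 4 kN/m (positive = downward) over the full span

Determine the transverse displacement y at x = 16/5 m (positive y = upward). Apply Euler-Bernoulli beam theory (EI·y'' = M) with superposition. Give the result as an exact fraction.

y(16/5) = -2464/158203125 m

Load 1 — point force P=16 kN at a=8/3 m (b=L-a=4/3):
  y_1 = -Pa²(L-x)²(3bL-(3b+a)(L-x))/(6L³EI)  [x>a] = -16·(8/3)²·(4-(16/5))²·(3·(4/3)·4-(3·(4/3)+(8/3))·(4-(16/5)))/(6·4³·200000) = -64/6328125 m
Load 2 — uniform load w=4 kN/m over full span:
  y_2 = -wx²(L-x)²/(24EI) = -4·(16/5)²·(4-(16/5))²/(24·200000) = -32/5859375 m
Superposition: y = Σ y_i = -2464/158203125 m ≈ -0.000016 m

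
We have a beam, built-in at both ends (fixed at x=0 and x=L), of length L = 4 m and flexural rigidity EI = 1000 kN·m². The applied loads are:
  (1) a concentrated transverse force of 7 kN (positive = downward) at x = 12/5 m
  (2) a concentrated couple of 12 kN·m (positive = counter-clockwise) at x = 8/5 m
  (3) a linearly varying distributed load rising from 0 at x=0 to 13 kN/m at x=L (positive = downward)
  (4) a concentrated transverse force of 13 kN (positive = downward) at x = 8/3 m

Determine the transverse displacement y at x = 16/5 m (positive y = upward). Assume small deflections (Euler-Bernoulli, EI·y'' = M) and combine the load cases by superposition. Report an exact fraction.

Load 1 — point force P=7 kN at a=12/5 m (b=L-a=8/5):
  y_1 = -Pa²(L-x)²(3bL-(3b+a)(L-x))/(6L³EI)  [x>a] = -7·(12/5)²·(4-(16/5))²·(3·(8/5)·4-(3·(8/5)+(12/5))·(4-(16/5)))/(6·4³·1000) = -1764/1953125 m
Load 2 — applied couple M₀=12 kN·m at a=8/5 m (b=L-a=12/5):
  y_2 = (R_Ax³/6 - M_Ax²/2 - M₀(x-a)²/2)/EI  [x>a] with R_A=108/25, M_A=36/25 = ((108/25)·(16/5)³/6 - (36/25)·(16/5)²/2 - 12·((16/5)-(8/5))²/2)/1000 = 336/390625 m
Load 3 — triangular load w₀=13 kN/m (0→w₀ over full span):
  y_3 = -w₀x²(L-x)²(x+2L)/(120LEI) = -13·(16/5)²·(4-(16/5))²·((16/5)+2·4)/(120·4·1000) = -11648/5859375 m
Load 4 — point force P=13 kN at a=8/3 m (b=L-a=4/3):
  y_4 = -Pa²(L-x)²(3bL-(3b+a)(L-x))/(6L³EI)  [x>a] = -13·(8/3)²·(4-(16/5))²·(3·(4/3)·4-(3·(4/3)+(8/3))·(4-(16/5)))/(6·4³·1000) = -416/253125 m
Superposition: y = Σ y_i = -23252/6328125 m ≈ -0.003674 m

y(16/5) = -23252/6328125 m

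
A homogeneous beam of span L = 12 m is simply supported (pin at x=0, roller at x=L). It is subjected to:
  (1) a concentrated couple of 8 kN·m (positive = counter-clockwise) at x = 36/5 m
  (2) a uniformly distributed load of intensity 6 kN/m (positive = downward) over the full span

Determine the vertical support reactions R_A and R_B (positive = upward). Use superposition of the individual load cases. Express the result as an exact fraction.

Load 1 — applied couple M₀=8 kN·m at a=36/5 m (b=L-a=24/5):
  R_A = M₀/L = 8/12 = 2/3 kN
  R_B = -M₀/L = -8/12 = -2/3 kN
Load 2 — uniform load w=6 kN/m over full span:
  R_A = wL/2 = 6·12/2 = 36 kN
  R_B = wL/2 = 6·12/2 = 36 kN
Superposition: R_A = 110/3 kN, R_B = 106/3 kN

R_A = 110/3 kN, R_B = 106/3 kN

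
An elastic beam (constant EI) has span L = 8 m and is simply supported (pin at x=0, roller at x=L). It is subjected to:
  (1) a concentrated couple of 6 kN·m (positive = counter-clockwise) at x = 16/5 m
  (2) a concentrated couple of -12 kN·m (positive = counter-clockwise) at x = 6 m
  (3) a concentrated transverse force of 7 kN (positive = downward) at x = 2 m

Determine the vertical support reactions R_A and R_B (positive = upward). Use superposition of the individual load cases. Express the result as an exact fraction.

Load 1 — applied couple M₀=6 kN·m at a=16/5 m (b=L-a=24/5):
  R_A = M₀/L = 6/8 = 3/4 kN
  R_B = -M₀/L = -6/8 = -3/4 kN
Load 2 — applied couple M₀=-12 kN·m at a=6 m (b=L-a=2):
  R_A = M₀/L = (-12)/8 = -3/2 kN
  R_B = -M₀/L = -(-12)/8 = 3/2 kN
Load 3 — point force P=7 kN at a=2 m (b=L-a=6):
  R_A = Pb/L = 7·6/8 = 21/4 kN
  R_B = Pa/L = 7·2/8 = 7/4 kN
Superposition: R_A = 9/2 kN, R_B = 5/2 kN

R_A = 9/2 kN, R_B = 5/2 kN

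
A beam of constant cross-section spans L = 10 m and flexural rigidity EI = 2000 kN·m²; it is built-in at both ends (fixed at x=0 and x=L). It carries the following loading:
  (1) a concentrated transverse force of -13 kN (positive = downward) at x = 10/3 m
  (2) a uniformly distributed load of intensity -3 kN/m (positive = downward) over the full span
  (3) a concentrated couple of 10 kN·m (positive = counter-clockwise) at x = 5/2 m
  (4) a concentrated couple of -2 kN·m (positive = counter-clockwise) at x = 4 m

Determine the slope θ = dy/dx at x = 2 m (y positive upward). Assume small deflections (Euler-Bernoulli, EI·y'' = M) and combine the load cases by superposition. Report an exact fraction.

Load 1 — point force P=-13 kN at a=10/3 m (b=L-a=20/3):
  θ_1 = -Pb²x(2aL-(3a+b)x)/(2L³EI)  [x≤a] = -(-13)·(20/3)²·2·(2·(10/3)·10-(3·(10/3)+(20/3))·2)/(2·10³·2000) = 13/1350 rad
Load 2 — uniform load w=-3 kN/m over full span:
  θ_2 = -wx(L-x)(L-2x)/(12EI) = -(-3)·2·(10-2)·(10-2·2)/(12·2000) = 3/250 rad
Load 3 — applied couple M₀=10 kN·m at a=5/2 m (b=L-a=15/2):
  θ_3 = (R_Ax²/2 - M_Ax)/EI  [x≤a] with R_A=9/8, M_A=-15/8 = ((9/8)·2²/2 - (-15/8)·2)/2000 = 3/1000 rad
Load 4 — applied couple M₀=-2 kN·m at a=4 m (b=L-a=6):
  θ_4 = (R_Ax²/2 - M_Ax)/EI  [x≤a] with R_A=-36/125, M_A=-6/25 = ((-36/125)·2²/2 - (-6/25)·2)/2000 = -3/62500 rad
Superposition: θ = Σ θ_i = 82963/3375000 rad ≈ 0.024582 rad

θ(2) = 82963/3375000 rad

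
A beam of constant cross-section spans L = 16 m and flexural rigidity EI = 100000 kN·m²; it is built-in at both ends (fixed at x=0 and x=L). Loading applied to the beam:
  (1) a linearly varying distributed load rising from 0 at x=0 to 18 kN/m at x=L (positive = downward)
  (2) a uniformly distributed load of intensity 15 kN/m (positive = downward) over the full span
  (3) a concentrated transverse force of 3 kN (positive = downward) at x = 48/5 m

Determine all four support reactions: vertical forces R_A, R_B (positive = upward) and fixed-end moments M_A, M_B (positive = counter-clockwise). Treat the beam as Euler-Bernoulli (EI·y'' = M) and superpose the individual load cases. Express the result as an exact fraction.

R_A = 20532/125 kN, M_A = 59776/125 kN·m, R_B = 27843/125 kN, M_B = -69664/125 kN·m

Load 1 — triangular load w₀=18 kN/m (0→w₀ over full span):
  R_A = 3w₀L/20 = 3·18·16/20 = 216/5 kN
  M_A = w₀L²/30 = 18·16²/30 = 768/5 kN·m
  R_B = 7w₀L/20 = 7·18·16/20 = 504/5 kN
  M_B = -w₀L²/20 = -18·16²/20 = -1152/5 kN·m
Load 2 — uniform load w=15 kN/m over full span:
  R_A = wL/2 = 15·16/2 = 120 kN
  M_A = wL²/12 = 15·16²/12 = 320 kN·m
  R_B = wL/2 = 15·16/2 = 120 kN
  M_B = -wL²/12 = -15·16²/12 = -320 kN·m
Load 3 — point force P=3 kN at a=48/5 m (b=L-a=32/5):
  R_A = Pb²(3a+b)/L³ = 3·(32/5)²·(3·(48/5)+(32/5))/16³ = 132/125 kN
  M_A = Pab²/L² = 3·(48/5)·(32/5)²/16² = 576/125 kN·m
  R_B = Pa²(a+3b)/L³ = 3·(48/5)²·((48/5)+3·(32/5))/16³ = 243/125 kN
  M_B = -Pa²b/L² = -3·(48/5)²·(32/5)/16² = -864/125 kN·m
Superposition: R_A = 20532/125 kN, M_A = 59776/125 kN·m, R_B = 27843/125 kN, M_B = -69664/125 kN·m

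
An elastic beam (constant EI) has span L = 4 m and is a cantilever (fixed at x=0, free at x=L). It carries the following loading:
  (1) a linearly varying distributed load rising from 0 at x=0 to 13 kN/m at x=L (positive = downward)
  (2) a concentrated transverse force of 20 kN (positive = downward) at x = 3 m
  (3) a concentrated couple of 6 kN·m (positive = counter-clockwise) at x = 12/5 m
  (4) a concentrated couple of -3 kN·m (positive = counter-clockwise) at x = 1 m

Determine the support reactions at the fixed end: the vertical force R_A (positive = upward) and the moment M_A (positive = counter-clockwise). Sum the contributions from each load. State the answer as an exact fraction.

R_A = 46 kN, M_A = 379/3 kN·m

Load 1 — triangular load w₀=13 kN/m (0→w₀ over full span):
  R_A = w₀L/2 = 13·4/2 = 26 kN
  M_A = w₀L²/3 = 13·4²/3 = 208/3 kN·m
Load 2 — point force P=20 kN at a=3 m (b=L-a=1):
  R_A = P = 20 kN
  M_A = Pa = 20·3 = 60 kN·m
Load 3 — applied couple M₀=6 kN·m at a=12/5 m (b=L-a=8/5):
  R_A = 0 kN
  M_A = -M₀ = -6 kN·m
Load 4 — applied couple M₀=-3 kN·m at a=1 m (b=L-a=3):
  R_A = 0 kN
  M_A = -M₀ = -(-3) = 3 kN·m
Superposition: R_A = 46 kN, M_A = 379/3 kN·m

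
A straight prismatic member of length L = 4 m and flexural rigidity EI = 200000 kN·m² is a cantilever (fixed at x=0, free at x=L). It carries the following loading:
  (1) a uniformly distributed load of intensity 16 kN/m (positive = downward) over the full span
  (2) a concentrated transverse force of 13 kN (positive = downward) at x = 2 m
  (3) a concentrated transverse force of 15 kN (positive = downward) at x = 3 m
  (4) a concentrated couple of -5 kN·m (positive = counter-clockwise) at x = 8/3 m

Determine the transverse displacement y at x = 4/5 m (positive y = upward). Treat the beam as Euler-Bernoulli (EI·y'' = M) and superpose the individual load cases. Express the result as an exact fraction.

Load 1 — uniform load w=16 kN/m over full span:
  y_1 = -wx²(x²-4Lx+6L²)/(24EI) = -16·(4/5)²·((4/5)²-4·4·(4/5)+6·4²)/(24·200000) = -1048/5859375 m
Load 2 — point force P=13 kN at a=2 m (b=L-a=2):
  y_2 = -Px²(3a-x)/(6EI)  [x≤a] = -13·(4/5)²·(3·2-(4/5))/(6·200000) = -169/4687500 m
Load 3 — point force P=15 kN at a=3 m (b=L-a=1):
  y_3 = -Px²(3a-x)/(6EI)  [x≤a] = -15·(4/5)²·(3·3-(4/5))/(6·200000) = -41/625000 m
Load 4 — applied couple M₀=-5 kN·m at a=8/3 m (b=L-a=4/3):
  y_4 = M₀x²/(2EI)  [x≤a] = (-5)·(4/5)²/(2·200000) = -1/125000 m
Superposition: y = Σ y_i = -1127/3906250 m ≈ -0.000289 m

y(4/5) = -1127/3906250 m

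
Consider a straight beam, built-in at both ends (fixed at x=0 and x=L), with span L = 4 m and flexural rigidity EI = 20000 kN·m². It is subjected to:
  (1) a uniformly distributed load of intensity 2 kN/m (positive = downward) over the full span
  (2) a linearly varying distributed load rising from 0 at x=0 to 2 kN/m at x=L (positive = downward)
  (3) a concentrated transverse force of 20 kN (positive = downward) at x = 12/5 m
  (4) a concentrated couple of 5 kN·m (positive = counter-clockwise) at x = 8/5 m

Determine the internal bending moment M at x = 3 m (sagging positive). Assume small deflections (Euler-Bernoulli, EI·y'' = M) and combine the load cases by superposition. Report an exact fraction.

Load 1 — uniform load w=2 kN/m over full span:
  M_1 = wLx/2 - wL²/12 - wx²/2 = 2·4·3/2 - 2·4²/12 - 2·3²/2 = 1/3 kN·m
Load 2 — triangular load w₀=2 kN/m (0→w₀ over full span):
  M_2 = 3w₀Lx/20 - w₀L²/30 - w₀x³/(6L) = 3·2·4·3/20 - 2·4²/30 - 2·3³/(6·4) = 17/60 kN·m
Load 3 — point force P=20 kN at a=12/5 m (b=L-a=8/5):
  M_3 = Pa²(a+3b)(L-x)/L³ - Pa²b/L²  [x>a] = 20·(12/5)²·((12/5)+3·(8/5))·(4-3)/4³ - 20·(12/5)²·(8/5)/4² = 36/25 kN·m
Load 4 — applied couple M₀=5 kN·m at a=8/5 m (b=L-a=12/5):
  M_4 = R_Ax - M_A - M₀  [x>a] with R_A=9/5, M_A=3/5 = (9/5)·3 - (3/5) - 5 = -1/5 kN·m
Superposition: M = Σ M_i = 557/300 kN·m ≈ 1.856667 kN·m

M(3) = 557/300 kN·m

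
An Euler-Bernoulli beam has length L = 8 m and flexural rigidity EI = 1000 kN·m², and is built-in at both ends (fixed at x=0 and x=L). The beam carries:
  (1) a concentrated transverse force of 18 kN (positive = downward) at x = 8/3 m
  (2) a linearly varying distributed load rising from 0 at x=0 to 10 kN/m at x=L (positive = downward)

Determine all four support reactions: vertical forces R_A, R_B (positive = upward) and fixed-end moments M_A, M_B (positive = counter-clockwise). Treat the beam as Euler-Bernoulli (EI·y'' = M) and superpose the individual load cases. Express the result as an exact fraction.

R_A = 76/3 kN, M_A = 128/3 kN·m, R_B = 98/3 kN, M_B = -128/3 kN·m

Load 1 — point force P=18 kN at a=8/3 m (b=L-a=16/3):
  R_A = Pb²(3a+b)/L³ = 18·(16/3)²·(3·(8/3)+(16/3))/8³ = 40/3 kN
  M_A = Pab²/L² = 18·(8/3)·(16/3)²/8² = 64/3 kN·m
  R_B = Pa²(a+3b)/L³ = 18·(8/3)²·((8/3)+3·(16/3))/8³ = 14/3 kN
  M_B = -Pa²b/L² = -18·(8/3)²·(16/3)/8² = -32/3 kN·m
Load 2 — triangular load w₀=10 kN/m (0→w₀ over full span):
  R_A = 3w₀L/20 = 3·10·8/20 = 12 kN
  M_A = w₀L²/30 = 10·8²/30 = 64/3 kN·m
  R_B = 7w₀L/20 = 7·10·8/20 = 28 kN
  M_B = -w₀L²/20 = -10·8²/20 = -32 kN·m
Superposition: R_A = 76/3 kN, M_A = 128/3 kN·m, R_B = 98/3 kN, M_B = -128/3 kN·m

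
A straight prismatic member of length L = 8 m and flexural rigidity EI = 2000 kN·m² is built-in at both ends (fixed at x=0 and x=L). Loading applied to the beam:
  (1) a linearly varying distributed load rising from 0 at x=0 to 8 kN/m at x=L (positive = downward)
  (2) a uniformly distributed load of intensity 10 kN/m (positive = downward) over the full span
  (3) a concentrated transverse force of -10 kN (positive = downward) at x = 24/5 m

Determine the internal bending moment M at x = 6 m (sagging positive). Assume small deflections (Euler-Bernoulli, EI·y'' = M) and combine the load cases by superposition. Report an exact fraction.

M(6) = 244/25 kN·m

Load 1 — triangular load w₀=8 kN/m (0→w₀ over full span):
  M_1 = 3w₀Lx/20 - w₀L²/30 - w₀x³/(6L) = 3·8·8·6/20 - 8·8²/30 - 8·6³/(6·8) = 68/15 kN·m
Load 2 — uniform load w=10 kN/m over full span:
  M_2 = wLx/2 - wL²/12 - wx²/2 = 10·8·6/2 - 10·8²/12 - 10·6²/2 = 20/3 kN·m
Load 3 — point force P=-10 kN at a=24/5 m (b=L-a=16/5):
  M_3 = Pa²(a+3b)(L-x)/L³ - Pa²b/L²  [x>a] = (-10)·(24/5)²·((24/5)+3·(16/5))·(8-6)/8³ - (-10)·(24/5)²·(16/5)/8² = -36/25 kN·m
Superposition: M = Σ M_i = 244/25 kN·m ≈ 9.760000 kN·m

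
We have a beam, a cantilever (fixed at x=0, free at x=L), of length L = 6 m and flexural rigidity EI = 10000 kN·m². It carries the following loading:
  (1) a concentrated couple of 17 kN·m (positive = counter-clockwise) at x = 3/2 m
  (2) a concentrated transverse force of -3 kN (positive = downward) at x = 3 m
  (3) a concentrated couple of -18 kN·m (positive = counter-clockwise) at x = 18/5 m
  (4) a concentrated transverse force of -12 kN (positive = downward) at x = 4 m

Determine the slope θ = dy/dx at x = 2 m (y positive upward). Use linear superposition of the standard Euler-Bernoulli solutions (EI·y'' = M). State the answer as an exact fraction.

θ(2) = 147/20000 rad

Load 1 — applied couple M₀=17 kN·m at a=3/2 m (b=L-a=9/2):
  θ_1 = M₀a/EI  [x>a] = 17·(3/2)/10000 = 51/20000 rad
Load 2 — point force P=-3 kN at a=3 m (b=L-a=3):
  θ_2 = -Px(2a-x)/(2EI)  [x≤a] = -(-3)·2·(2·3-2)/(2·10000) = 3/2500 rad
Load 3 — applied couple M₀=-18 kN·m at a=18/5 m (b=L-a=12/5):
  θ_3 = M₀x/EI  [x≤a] = (-18)·2/10000 = -9/2500 rad
Load 4 — point force P=-12 kN at a=4 m (b=L-a=2):
  θ_4 = -Px(2a-x)/(2EI)  [x≤a] = -(-12)·2·(2·4-2)/(2·10000) = 9/1250 rad
Superposition: θ = Σ θ_i = 147/20000 rad ≈ 0.007350 rad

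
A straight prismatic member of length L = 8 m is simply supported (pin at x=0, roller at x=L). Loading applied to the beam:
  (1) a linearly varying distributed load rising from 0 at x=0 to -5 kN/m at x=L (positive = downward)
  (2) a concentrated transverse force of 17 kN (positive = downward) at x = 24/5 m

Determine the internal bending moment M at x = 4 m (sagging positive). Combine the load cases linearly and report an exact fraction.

M(4) = 36/5 kN·m

Load 1 — triangular load w₀=-5 kN/m (0→w₀ over full span):
  M_1 = w₀Lx/6 - w₀x³/(6L) = (-5)·8·4/6 - (-5)·4³/(6·8) = -20 kN·m
Load 2 — point force P=17 kN at a=24/5 m (b=L-a=16/5):
  M_2 = Pbx/L  [x≤a] = 17·(16/5)·4/8 = 136/5 kN·m
Superposition: M = Σ M_i = 36/5 kN·m ≈ 7.200000 kN·m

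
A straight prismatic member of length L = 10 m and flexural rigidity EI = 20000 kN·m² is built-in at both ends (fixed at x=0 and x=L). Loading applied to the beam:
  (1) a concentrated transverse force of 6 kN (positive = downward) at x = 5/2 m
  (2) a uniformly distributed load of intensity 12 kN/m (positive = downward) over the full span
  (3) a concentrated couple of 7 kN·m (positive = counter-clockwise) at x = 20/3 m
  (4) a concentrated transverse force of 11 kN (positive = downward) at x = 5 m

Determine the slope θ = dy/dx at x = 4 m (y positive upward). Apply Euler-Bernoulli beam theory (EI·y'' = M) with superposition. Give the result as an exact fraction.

θ(4) = -913/300000 rad

Load 1 — point force P=6 kN at a=5/2 m (b=L-a=15/2):
  θ_1 = Pa²(L-x)(2bL-(3b+a)(L-x))/(2L³EI)  [x>a] = 6·(5/2)²·(10-4)·(2·(15/2)·10-(3·(15/2)+(5/2))·(10-4))/(2·10³·20000) = 0 rad
Load 2 — uniform load w=12 kN/m over full span:
  θ_2 = -wx(L-x)(L-2x)/(12EI) = -12·4·(10-4)·(10-2·4)/(12·20000) = -3/1250 rad
Load 3 — applied couple M₀=7 kN·m at a=20/3 m (b=L-a=10/3):
  θ_3 = (R_Ax²/2 - M_Ax)/EI  [x≤a] with R_A=14/15, M_A=7/3 = ((14/15)·4²/2 - (7/3)·4)/20000 = -7/75000 rad
Load 4 — point force P=11 kN at a=5 m (b=L-a=5):
  θ_4 = -Pb²x(2aL-(3a+b)x)/(2L³EI)  [x≤a] = -11·5²·4·(2·5·10-(3·5+5)·4)/(2·10³·20000) = -11/20000 rad
Superposition: θ = Σ θ_i = -913/300000 rad ≈ -0.003043 rad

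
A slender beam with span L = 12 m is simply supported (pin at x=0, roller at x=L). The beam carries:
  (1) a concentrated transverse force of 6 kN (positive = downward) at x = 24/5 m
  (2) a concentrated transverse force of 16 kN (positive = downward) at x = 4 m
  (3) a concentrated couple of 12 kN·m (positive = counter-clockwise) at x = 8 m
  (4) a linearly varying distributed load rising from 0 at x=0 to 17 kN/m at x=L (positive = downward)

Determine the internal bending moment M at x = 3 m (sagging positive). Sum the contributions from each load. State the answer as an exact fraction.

Load 1 — point force P=6 kN at a=24/5 m (b=L-a=36/5):
  M_1 = Pbx/L  [x≤a] = 6·(36/5)·3/12 = 54/5 kN·m
Load 2 — point force P=16 kN at a=4 m (b=L-a=8):
  M_2 = Pbx/L  [x≤a] = 16·8·3/12 = 32 kN·m
Load 3 — applied couple M₀=12 kN·m at a=8 m (b=L-a=4):
  M_3 = M₀x/L  [x≤a] = 12·3/12 = 3 kN·m
Load 4 — triangular load w₀=17 kN/m (0→w₀ over full span):
  M_4 = w₀Lx/6 - w₀x³/(6L) = 17·12·3/6 - 17·3³/(6·12) = 765/8 kN·m
Superposition: M = Σ M_i = 5657/40 kN·m ≈ 141.425000 kN·m

M(3) = 5657/40 kN·m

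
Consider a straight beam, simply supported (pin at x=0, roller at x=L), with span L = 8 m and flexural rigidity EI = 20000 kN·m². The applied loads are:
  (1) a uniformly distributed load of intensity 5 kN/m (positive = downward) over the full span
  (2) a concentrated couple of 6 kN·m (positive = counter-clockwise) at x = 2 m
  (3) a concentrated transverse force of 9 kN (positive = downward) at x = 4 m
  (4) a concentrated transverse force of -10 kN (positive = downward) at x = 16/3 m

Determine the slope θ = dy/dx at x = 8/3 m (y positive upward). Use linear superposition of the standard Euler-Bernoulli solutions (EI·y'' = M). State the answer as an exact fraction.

θ(8/3) = -1537/648000 rad

Load 1 — uniform load w=5 kN/m over full span:
  θ_1 = -w(L³-6Lx²+4x³)/(24EI) = -5·(8³-6·8·(8/3)²+4·(8/3)³)/(24·20000) = -26/10125 rad
Load 2 — applied couple M₀=6 kN·m at a=2 m (b=L-a=6):
  θ_2 = (M₀x²/(2L)-M₀(x-a)+C₁)/EI  [x>a] with C₁=M₀(3b²-L²)/(6L)=11/2 = (6·(8/3)²/(2·8)-6·((8/3)-2)+(11/2))/20000 = 1/4800 rad
Load 3 — point force P=9 kN at a=4 m (b=L-a=4):
  θ_3 = -Pb(L²-b²-3x²)/(6LEI)  [x≤a] = -9·4·(8²-4²-3·(8/3)²)/(6·8·20000) = -1/1000 rad
Load 4 — point force P=-10 kN at a=16/3 m (b=L-a=8/3):
  θ_4 = -Pb(L²-b²-3x²)/(6LEI)  [x≤a] = -(-10)·(8/3)·(8²-(8/3)²-3·(8/3)²)/(6·8·20000) = 2/2025 rad
Superposition: θ = Σ θ_i = -1537/648000 rad ≈ -0.002372 rad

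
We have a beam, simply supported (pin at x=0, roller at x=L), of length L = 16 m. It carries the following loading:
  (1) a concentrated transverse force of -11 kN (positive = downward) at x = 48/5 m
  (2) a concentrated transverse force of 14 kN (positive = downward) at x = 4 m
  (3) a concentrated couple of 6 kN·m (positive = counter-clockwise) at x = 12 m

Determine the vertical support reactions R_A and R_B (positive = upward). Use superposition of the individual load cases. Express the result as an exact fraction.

Load 1 — point force P=-11 kN at a=48/5 m (b=L-a=32/5):
  R_A = Pb/L = (-11)·(32/5)/16 = -22/5 kN
  R_B = Pa/L = (-11)·(48/5)/16 = -33/5 kN
Load 2 — point force P=14 kN at a=4 m (b=L-a=12):
  R_A = Pb/L = 14·12/16 = 21/2 kN
  R_B = Pa/L = 14·4/16 = 7/2 kN
Load 3 — applied couple M₀=6 kN·m at a=12 m (b=L-a=4):
  R_A = M₀/L = 6/16 = 3/8 kN
  R_B = -M₀/L = -6/16 = -3/8 kN
Superposition: R_A = 259/40 kN, R_B = -139/40 kN

R_A = 259/40 kN, R_B = -139/40 kN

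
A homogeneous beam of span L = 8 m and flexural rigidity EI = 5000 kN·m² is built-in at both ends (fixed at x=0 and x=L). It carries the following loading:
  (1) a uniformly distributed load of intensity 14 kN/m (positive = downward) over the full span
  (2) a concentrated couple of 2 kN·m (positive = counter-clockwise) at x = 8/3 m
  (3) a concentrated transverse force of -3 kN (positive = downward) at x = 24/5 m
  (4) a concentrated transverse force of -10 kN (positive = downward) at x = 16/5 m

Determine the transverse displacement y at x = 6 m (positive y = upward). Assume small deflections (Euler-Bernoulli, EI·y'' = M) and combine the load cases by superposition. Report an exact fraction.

y(6) = -1916/140625 m

Load 1 — uniform load w=14 kN/m over full span:
  y_1 = -wx²(L-x)²/(24EI) = -14·6²·(8-6)²/(24·5000) = -21/1250 m
Load 2 — applied couple M₀=2 kN·m at a=8/3 m (b=L-a=16/3):
  y_2 = (R_Ax³/6 - M_Ax²/2 - M₀(x-a)²/2)/EI  [x>a] with R_A=1/3, M_A=0 = ((1/3)·6³/6 - 0·6²/2 - 2·(6-(8/3))²/2)/5000 = 1/5625 m
Load 3 — point force P=-3 kN at a=24/5 m (b=L-a=16/5):
  y_3 = -Pa²(L-x)²(3bL-(3b+a)(L-x))/(6L³EI)  [x>a] = -(-3)·(24/5)²·(8-6)²·(3·(16/5)·8-(3·(16/5)+(24/5))·(8-6))/(6·8³·5000) = 27/31250 m
Load 4 — point force P=-10 kN at a=16/5 m (b=L-a=24/5):
  y_4 = -Pa²(L-x)²(3bL-(3b+a)(L-x))/(6L³EI)  [x>a] = -(-10)·(16/5)²·(8-6)²·(3·(24/5)·8-(3·(24/5)+(16/5))·(8-6))/(6·8³·5000) = 4/1875 m
Superposition: y = Σ y_i = -1916/140625 m ≈ -0.013625 m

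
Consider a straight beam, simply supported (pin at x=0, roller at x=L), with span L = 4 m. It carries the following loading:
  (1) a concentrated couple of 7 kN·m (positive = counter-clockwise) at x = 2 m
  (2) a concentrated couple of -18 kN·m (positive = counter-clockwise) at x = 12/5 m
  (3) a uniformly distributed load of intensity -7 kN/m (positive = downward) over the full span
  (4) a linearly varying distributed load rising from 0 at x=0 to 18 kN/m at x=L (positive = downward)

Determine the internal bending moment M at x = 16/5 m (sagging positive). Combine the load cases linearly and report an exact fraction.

M(16/5) = 883/125 kN·m

Load 1 — applied couple M₀=7 kN·m at a=2 m (b=L-a=2):
  M_1 = M₀x/L - M₀  [x>a] = 7·(16/5)/4 - 7 = -7/5 kN·m
Load 2 — applied couple M₀=-18 kN·m at a=12/5 m (b=L-a=8/5):
  M_2 = M₀x/L - M₀  [x>a] = (-18)·(16/5)/4 - (-18) = 18/5 kN·m
Load 3 — uniform load w=-7 kN/m over full span:
  M_3 = wx(L-x)/2 = (-7)·(16/5)·(4-(16/5))/2 = -224/25 kN·m
Load 4 — triangular load w₀=18 kN/m (0→w₀ over full span):
  M_4 = w₀Lx/6 - w₀x³/(6L) = 18·4·(16/5)/6 - 18·(16/5)³/(6·4) = 1728/125 kN·m
Superposition: M = Σ M_i = 883/125 kN·m ≈ 7.064000 kN·m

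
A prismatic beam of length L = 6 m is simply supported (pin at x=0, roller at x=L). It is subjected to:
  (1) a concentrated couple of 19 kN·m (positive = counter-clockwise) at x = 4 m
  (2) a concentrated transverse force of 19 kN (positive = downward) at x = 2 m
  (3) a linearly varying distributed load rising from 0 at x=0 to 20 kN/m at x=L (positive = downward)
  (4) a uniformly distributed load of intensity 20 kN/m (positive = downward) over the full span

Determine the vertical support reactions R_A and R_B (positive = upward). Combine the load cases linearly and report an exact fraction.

R_A = 575/6 kN, R_B = 619/6 kN

Load 1 — applied couple M₀=19 kN·m at a=4 m (b=L-a=2):
  R_A = M₀/L = 19/6 kN
  R_B = -M₀/L = -19/6 kN
Load 2 — point force P=19 kN at a=2 m (b=L-a=4):
  R_A = Pb/L = 19·4/6 = 38/3 kN
  R_B = Pa/L = 19·2/6 = 19/3 kN
Load 3 — triangular load w₀=20 kN/m (0→w₀ over full span):
  R_A = w₀L/6 = 20·6/6 = 20 kN
  R_B = w₀L/3 = 20·6/3 = 40 kN
Load 4 — uniform load w=20 kN/m over full span:
  R_A = wL/2 = 20·6/2 = 60 kN
  R_B = wL/2 = 20·6/2 = 60 kN
Superposition: R_A = 575/6 kN, R_B = 619/6 kN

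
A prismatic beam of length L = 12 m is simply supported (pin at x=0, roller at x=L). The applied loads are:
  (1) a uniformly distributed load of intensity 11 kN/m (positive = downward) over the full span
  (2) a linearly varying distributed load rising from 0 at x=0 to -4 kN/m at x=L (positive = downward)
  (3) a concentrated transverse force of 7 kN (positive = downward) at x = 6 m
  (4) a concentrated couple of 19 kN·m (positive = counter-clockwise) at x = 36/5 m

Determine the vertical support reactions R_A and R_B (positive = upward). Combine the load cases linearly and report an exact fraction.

Load 1 — uniform load w=11 kN/m over full span:
  R_A = wL/2 = 11·12/2 = 66 kN
  R_B = wL/2 = 11·12/2 = 66 kN
Load 2 — triangular load w₀=-4 kN/m (0→w₀ over full span):
  R_A = w₀L/6 = (-4)·12/6 = -8 kN
  R_B = w₀L/3 = (-4)·12/3 = -16 kN
Load 3 — point force P=7 kN at a=6 m (b=L-a=6):
  R_A = Pb/L = 7·6/12 = 7/2 kN
  R_B = Pa/L = 7·6/12 = 7/2 kN
Load 4 — applied couple M₀=19 kN·m at a=36/5 m (b=L-a=24/5):
  R_A = M₀/L = 19/12 kN
  R_B = -M₀/L = -19/12 kN
Superposition: R_A = 757/12 kN, R_B = 623/12 kN

R_A = 757/12 kN, R_B = 623/12 kN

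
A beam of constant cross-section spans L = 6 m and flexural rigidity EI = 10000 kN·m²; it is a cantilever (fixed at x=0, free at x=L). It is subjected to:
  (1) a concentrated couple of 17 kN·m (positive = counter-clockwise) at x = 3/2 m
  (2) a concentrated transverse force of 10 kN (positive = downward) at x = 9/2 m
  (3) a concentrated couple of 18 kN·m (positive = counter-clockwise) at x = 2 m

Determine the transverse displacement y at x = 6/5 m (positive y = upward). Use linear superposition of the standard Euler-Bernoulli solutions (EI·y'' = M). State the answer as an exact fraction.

Load 1 — applied couple M₀=17 kN·m at a=3/2 m (b=L-a=9/2):
  y_1 = M₀x²/(2EI)  [x≤a] = 17·(6/5)²/(2·10000) = 153/125000 m
Load 2 — point force P=10 kN at a=9/2 m (b=L-a=3/2):
  y_2 = -Px²(3a-x)/(6EI)  [x≤a] = -10·(6/5)²·(3·(9/2)-(6/5))/(6·10000) = -369/125000 m
Load 3 — applied couple M₀=18 kN·m at a=2 m (b=L-a=4):
  y_3 = M₀x²/(2EI)  [x≤a] = 18·(6/5)²/(2·10000) = 81/62500 m
Superposition: y = Σ y_i = -27/62500 m ≈ -0.000432 m

y(6/5) = -27/62500 m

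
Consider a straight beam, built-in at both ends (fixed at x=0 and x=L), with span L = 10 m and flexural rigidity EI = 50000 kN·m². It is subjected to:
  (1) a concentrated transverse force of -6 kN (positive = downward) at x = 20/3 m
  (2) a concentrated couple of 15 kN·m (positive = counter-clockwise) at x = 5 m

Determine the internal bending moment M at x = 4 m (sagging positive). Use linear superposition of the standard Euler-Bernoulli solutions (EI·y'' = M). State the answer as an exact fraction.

Load 1 — point force P=-6 kN at a=20/3 m (b=L-a=10/3):
  M_1 = Pb²(3a+b)x/L³ - Pab²/L²  [x≤a] = (-6)·(10/3)²·(3·(20/3)+(10/3))·4/10³ - (-6)·(20/3)·(10/3)²/10² = -16/9 kN·m
Load 2 — applied couple M₀=15 kN·m at a=5 m (b=L-a=5):
  M_2 = R_Ax - M_A  [x≤a] with R_A=9/4, M_A=15/4 = (9/4)·4 - (15/4) = 21/4 kN·m
Superposition: M = Σ M_i = 125/36 kN·m ≈ 3.472222 kN·m

M(4) = 125/36 kN·m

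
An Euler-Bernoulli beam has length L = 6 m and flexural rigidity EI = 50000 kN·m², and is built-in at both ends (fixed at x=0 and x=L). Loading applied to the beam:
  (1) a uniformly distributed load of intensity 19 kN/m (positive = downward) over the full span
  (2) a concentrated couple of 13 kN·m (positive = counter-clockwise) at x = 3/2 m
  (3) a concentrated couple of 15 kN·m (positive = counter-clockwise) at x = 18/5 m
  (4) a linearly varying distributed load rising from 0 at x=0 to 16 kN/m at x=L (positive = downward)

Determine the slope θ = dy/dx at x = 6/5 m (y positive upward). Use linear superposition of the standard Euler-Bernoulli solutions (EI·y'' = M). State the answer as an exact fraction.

θ(6/5) = -27639/31250000 rad

Load 1 — uniform load w=19 kN/m over full span:
  θ_1 = -wx(L-x)(L-2x)/(12EI) = -19·(6/5)·(6-(6/5))·(6-2·(6/5))/(12·50000) = -513/781250 rad
Load 2 — applied couple M₀=13 kN·m at a=3/2 m (b=L-a=9/2):
  θ_2 = (R_Ax²/2 - M_Ax)/EI  [x≤a] with R_A=39/16, M_A=-39/16 = ((39/16)·(6/5)²/2 - (-39/16)·(6/5))/50000 = 117/1250000 rad
Load 3 — applied couple M₀=15 kN·m at a=18/5 m (b=L-a=12/5):
  θ_3 = (R_Ax²/2 - M_Ax)/EI  [x≤a] with R_A=18/5, M_A=24/5 = ((18/5)·(6/5)²/2 - (24/5)·(6/5))/50000 = -99/1562500 rad
Load 4 — triangular load w₀=16 kN/m (0→w₀ over full span):
  θ_4 = -w₀(2x(L-x)(L-2x)(x+2L)+x²(L-x)²)/(120LEI) = -16·(2·(6/5)·(6-(6/5))·(6-2·(6/5))·((6/5)+2·6)+(6/5)²·(6-(6/5))²)/(120·6·50000) = -504/1953125 rad
Superposition: θ = Σ θ_i = -27639/31250000 rad ≈ -0.000884 rad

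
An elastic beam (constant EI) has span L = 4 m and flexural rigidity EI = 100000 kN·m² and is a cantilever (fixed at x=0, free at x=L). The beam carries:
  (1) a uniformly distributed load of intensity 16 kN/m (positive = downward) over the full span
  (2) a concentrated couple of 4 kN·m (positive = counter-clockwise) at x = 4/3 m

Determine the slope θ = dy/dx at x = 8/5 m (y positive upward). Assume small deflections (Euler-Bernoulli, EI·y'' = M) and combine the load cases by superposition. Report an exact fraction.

θ(8/5) = -3011/2343750 rad

Load 1 — uniform load w=16 kN/m over full span:
  θ_1 = -wx(x²-3Lx+3L²)/(6EI) = -16·(8/5)·((8/5)²-3·4·(8/5)+3·4²)/(6·100000) = -1568/1171875 rad
Load 2 — applied couple M₀=4 kN·m at a=4/3 m (b=L-a=8/3):
  θ_2 = M₀a/EI  [x>a] = 4·(4/3)/100000 = 1/18750 rad
Superposition: θ = Σ θ_i = -3011/2343750 rad ≈ -0.001285 rad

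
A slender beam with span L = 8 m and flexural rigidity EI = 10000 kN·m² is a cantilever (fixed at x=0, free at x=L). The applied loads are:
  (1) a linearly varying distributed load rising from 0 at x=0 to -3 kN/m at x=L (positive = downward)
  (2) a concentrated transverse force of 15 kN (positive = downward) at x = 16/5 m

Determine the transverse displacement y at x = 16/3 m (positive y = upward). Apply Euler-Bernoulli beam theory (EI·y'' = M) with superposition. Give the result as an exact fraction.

y(16/3) = 111104/3796875 m

Load 1 — triangular load w₀=-3 kN/m (0→w₀ over full span):
  y_1 = (w₀Lx³/12-w₀L²x²/6-w₀x⁵/(120L))/EI = ((-3)·8·(16/3)³/12-(-3)·8²·(16/3)²/6-(-3)·(16/3)⁵/(120·8))/10000 = 47104/759375 m
Load 2 — point force P=15 kN at a=16/5 m (b=L-a=24/5):
  y_2 = -Pa²(3x-a)/(6EI)  [x>a] = -15·(16/5)²·(3·(16/3)-(16/5))/(6·10000) = -512/15625 m
Superposition: y = Σ y_i = 111104/3796875 m ≈ 0.029262 m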